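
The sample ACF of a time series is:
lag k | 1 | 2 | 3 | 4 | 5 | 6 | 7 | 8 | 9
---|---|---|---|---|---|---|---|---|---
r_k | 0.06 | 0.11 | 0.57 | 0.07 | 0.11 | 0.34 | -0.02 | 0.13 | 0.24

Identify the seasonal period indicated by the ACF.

The largest autocorrelation is r_3 = 0.57, with weaker echoes at lags 6 (0.34) and 9 (0.24); the remaining lags stay at or below 0.13.
The dominant spike at lag 3 indicates a seasonal period of 3.

3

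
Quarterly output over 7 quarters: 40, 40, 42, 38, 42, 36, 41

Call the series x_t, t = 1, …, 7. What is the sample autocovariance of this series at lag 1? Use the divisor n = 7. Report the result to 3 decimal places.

-2.901

Mean x̄ = (40 + 40 + 42 + 38 + 42 + 36 + 41)/7 = 39.8571
Deviations: 0.1429, 0.1429, 2.1429, -1.8571, 2.1429, -3.8571, 1.1429
Σ_{t=1}^{6}(x_t−x̄)(x_{t+1}−x̄) = -20.3061
γ_1 = -20.3061 / 7 = -2.901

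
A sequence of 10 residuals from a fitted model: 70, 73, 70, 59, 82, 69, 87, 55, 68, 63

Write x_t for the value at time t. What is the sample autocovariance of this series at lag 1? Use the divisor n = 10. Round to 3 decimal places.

Mean x̄ = (70 + 73 + 70 + 59 + 82 + 69 + 87 + 55 + 68 + 63)/10 = 69.6000
Σ_{t=1}^{9}(x_t−x̄)(x_{t+1}−x̄) = -370.9600
γ_1 = -370.9600 / 10 = -37.096

-37.096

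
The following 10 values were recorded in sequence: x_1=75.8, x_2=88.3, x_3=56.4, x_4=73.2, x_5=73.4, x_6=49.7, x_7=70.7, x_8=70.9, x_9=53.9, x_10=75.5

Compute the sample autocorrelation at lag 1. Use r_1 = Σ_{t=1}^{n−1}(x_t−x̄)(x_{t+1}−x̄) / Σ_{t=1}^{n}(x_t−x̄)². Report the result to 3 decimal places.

Mean x̄ = (75.8 + 88.3 + 56.4 + 73.2 + 73.4 + 49.7 + 70.7 + 70.9 + 53.9 + 75.5)/10 = 68.7800
Numerator Σ_{t=1}^{9}(x_t−x̄)(x_{t+1}−x̄) = -391.1784
Denominator Σ(x_t−x̄)² = 1263.2560
r_1 = -391.1784 / 1263.2560 = -0.310

-0.310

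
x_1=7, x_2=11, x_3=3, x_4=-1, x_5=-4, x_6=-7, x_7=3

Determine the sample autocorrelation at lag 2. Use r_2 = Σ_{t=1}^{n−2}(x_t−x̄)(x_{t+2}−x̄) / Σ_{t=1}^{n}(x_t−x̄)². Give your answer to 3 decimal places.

-0.040

Mean x̄ = (7 + 11 + 3 − 1 − 4 − 7 + 3)/7 = 1.7143
Deviations from mean: 5.2857, 9.2857, 1.2857, -2.7143, -5.7143, -8.7143, 1.2857
Σ(x_t−x̄)(x_{t+2}−x̄) = (6.7959) + (-25.2041) + (-7.3469) + (23.6531) + (-7.3469) = -9.4490
Denominator Σ(x_t−x̄)² = 233.4286
r_2 = -9.4490 / 233.4286 = -0.040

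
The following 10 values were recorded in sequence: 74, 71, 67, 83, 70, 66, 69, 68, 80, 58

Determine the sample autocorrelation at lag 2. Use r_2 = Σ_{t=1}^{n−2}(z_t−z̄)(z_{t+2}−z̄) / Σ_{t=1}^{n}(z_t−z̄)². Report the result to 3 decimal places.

-0.069

Mean z̄ = (74 + 71 + 67 + 83 + 70 + 66 + 69 + 68 + 80 + 58)/10 = 70.6000
Numerator Σ_{t=1}^{8}(z_t−z̄)(z_{t+2}−z̄) = -31.5200
Denominator Σ(z_t−z̄)² = 456.4000
r_2 = -31.5200 / 456.4000 = -0.069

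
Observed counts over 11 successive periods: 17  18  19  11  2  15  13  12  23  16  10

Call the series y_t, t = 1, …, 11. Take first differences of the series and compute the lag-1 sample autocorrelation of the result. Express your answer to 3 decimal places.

First differences Δy: 1, 1, -8, -9, 13, -2, -1, 11, -7, -6
Mean of differences = -0.7000
Numerator Σ(Δy_t−Δȳ)(Δy_{t+1}−Δȳ) = -123.8900
Denominator Σ(Δy_t−Δȳ)² = 522.1000
r_1(Δy) = -123.8900 / 522.1000 = -0.237

-0.237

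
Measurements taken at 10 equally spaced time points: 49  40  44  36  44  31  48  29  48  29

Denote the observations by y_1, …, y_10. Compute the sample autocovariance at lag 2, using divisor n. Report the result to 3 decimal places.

40.232

Mean ȳ = (49 + 40 + 44 + 36 + 44 + 31 + 48 + 29 + 48 + 29)/10 = 39.8000
Σ_{t=1}^{8}(y_t−ȳ)(y_{t+2}−ȳ) = 402.3200
γ_2 = 402.3200 / 10 = 40.232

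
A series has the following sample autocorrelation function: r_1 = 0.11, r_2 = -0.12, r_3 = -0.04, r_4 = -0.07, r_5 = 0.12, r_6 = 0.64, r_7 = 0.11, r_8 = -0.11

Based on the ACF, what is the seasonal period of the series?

6

The largest autocorrelation is r_6 = 0.64; the remaining lags stay at or below 0.12.
The dominant spike at lag 6 indicates a seasonal period of 6.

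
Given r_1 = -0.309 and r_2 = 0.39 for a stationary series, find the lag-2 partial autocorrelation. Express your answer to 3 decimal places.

φ_{22} = (r_2 − r_1²) / (1 − r_1²)
r_1² = (-0.309)² = 0.095481
Numerator = 0.39 − 0.0955 = 0.2945; denominator = 1 − 0.0955 = 0.9045
φ_{22} = 0.2945 / 0.9045 = 0.326

0.326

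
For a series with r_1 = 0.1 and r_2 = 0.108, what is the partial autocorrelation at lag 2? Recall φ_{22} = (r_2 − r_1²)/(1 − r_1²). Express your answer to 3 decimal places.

0.099

φ_{22} = (r_2 − r_1²) / (1 − r_1²)
r_1² = (0.1)² = 0.01
Numerator = 0.108 − 0.0100 = 0.0980; denominator = 1 − 0.0100 = 0.9900
φ_{22} = 0.0980 / 0.9900 = 0.099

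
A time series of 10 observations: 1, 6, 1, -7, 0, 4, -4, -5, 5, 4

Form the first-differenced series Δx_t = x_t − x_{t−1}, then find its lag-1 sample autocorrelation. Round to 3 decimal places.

First differences Δx: 5, -5, -8, 7, 4, -8, -1, 10, -1
Mean of differences = 0.3333
Numerator Σ(Δx_t−Δx̄)(Δx_{t+1}−Δx̄) = -56.7778
Denominator Σ(Δx_t−Δx̄)² = 344.0000
r_1(Δx) = -56.7778 / 344.0000 = -0.165

-0.165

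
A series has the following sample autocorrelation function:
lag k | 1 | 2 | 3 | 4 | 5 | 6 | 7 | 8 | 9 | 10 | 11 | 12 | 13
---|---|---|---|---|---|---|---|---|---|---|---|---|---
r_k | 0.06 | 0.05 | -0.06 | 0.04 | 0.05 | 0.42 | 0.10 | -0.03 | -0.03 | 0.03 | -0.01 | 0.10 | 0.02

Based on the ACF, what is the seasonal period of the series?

6

The largest autocorrelation is r_6 = 0.42; the remaining lags stay at or below 0.10.
The dominant spike at lag 6 indicates a seasonal period of 6.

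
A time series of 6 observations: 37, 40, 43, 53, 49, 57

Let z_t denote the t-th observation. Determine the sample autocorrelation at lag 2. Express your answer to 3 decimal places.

0.166

Mean z̄ = (37 + 40 + 43 + 53 + 49 + 57)/6 = 46.5000
Deviations from mean: -9.5000, -6.5000, -3.5000, 6.5000, 2.5000, 10.5000
Σ(z_t−z̄)(z_{t+2}−z̄) = (33.2500) + (-42.2500) + (-8.7500) + (68.2500) = 50.5000
Denominator Σ(z_t−z̄)² = 303.5000
r_2 = 50.5000 / 303.5000 = 0.166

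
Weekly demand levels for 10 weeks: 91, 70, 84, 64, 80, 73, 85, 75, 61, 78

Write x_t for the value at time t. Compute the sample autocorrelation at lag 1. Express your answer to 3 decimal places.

-0.427

Mean x̄ = (91 + 70 + 84 + 64 + 80 + 73 + 85 + 75 + 61 + 78)/10 = 76.1000
Numerator Σ_{t=1}^{9}(x_t−x̄)(x_{t+1}−x̄) = -343.4100
Denominator Σ(x_t−x̄)² = 804.9000
r_1 = -343.4100 / 804.9000 = -0.427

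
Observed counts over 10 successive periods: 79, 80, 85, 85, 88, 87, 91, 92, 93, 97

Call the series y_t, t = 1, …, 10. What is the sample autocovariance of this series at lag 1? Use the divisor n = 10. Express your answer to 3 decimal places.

Mean ȳ = (79 + 80 + 85 + 85 + 88 + 87 + 91 + 92 + 93 + 97)/10 = 87.7000
Σ_{t=1}^{9}(y_t−ȳ)(y_{t+1}−ȳ) = 178.0100
γ_1 = 178.0100 / 10 = 17.801

17.801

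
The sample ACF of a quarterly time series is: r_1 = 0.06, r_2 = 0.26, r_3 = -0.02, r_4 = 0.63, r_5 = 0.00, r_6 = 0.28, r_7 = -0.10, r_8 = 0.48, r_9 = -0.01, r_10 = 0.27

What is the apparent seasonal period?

4

The largest autocorrelation is r_4 = 0.63, with a weaker echo at lag 8 (0.48); the remaining lags stay at or below 0.28.
The dominant spike at lag 4 indicates a seasonal period of 4.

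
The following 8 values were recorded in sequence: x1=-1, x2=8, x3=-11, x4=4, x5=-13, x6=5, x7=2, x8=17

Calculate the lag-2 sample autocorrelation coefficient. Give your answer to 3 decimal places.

0.418

Mean x̄ = (-1 + 8 − 11 + 4 − 13 + 5 + 2 + 17)/8 = 1.3750
Deviations from mean: -2.3750, 6.6250, -12.3750, 2.6250, -14.3750, 3.6250, 0.6250, 15.6250
Numerator Σ_{t=1}^{6}(x_t−x̄)(x_{t+2}−x̄) = 281.8438
Denominator Σ(x_t−x̄)² = 673.8750
r_2 = 281.8438 / 673.8750 = 0.418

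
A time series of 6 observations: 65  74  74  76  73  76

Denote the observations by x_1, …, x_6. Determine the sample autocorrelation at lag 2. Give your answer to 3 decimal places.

0.048

Mean x̄ = (65 + 74 + 74 + 76 + 73 + 76)/6 = 73.0000
Σ(x_t−x̄)(x_{t+2}−x̄) = (-8.0000) + (3.0000) + (0.0000) + (9.0000) = 4.0000
Denominator Σ(x_t−x̄)² = 84.0000
r_2 = 4.0000 / 84.0000 = 0.048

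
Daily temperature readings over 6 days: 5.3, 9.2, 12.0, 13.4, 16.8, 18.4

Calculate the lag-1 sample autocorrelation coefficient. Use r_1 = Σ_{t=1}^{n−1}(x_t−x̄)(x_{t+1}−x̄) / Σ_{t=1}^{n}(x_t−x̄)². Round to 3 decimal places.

Mean x̄ = (5.3 + 9.2 + 12.0 + 13.4 + 16.8 + 18.4)/6 = 12.5167
Numerator Σ_{t=1}^{5}(x_t−x̄)(x_{t+1}−x̄) = 54.1764
Denominator Σ(x_t−x̄)² = 117.0883
r_1 = 54.1764 / 117.0883 = 0.463

0.463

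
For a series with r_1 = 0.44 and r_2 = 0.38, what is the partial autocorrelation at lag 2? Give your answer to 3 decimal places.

φ_{22} = (r_2 − r_1²) / (1 − r_1²)
r_1² = (0.44)² = 0.1936
Numerator = 0.38 − 0.1936 = 0.1864; denominator = 1 − 0.1936 = 0.8064
φ_{22} = 0.1864 / 0.8064 = 0.231

0.231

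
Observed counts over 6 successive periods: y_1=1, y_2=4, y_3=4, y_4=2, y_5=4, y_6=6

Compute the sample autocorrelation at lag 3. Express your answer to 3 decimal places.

0.339

Mean ȳ = (1 + 4 + 4 + 2 + 4 + 6)/6 = 3.5000
Deviations from mean: -2.5000, 0.5000, 0.5000, -1.5000, 0.5000, 2.5000
Σ(y_t−ȳ)(y_{t+3}−ȳ) = (3.7500) + (0.2500) + (1.2500) = 5.2500
Denominator Σ(y_t−ȳ)² = 15.5000
r_3 = 5.2500 / 15.5000 = 0.339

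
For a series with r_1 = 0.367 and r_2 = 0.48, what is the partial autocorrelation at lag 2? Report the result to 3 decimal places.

0.399

φ_{22} = (r_2 − r_1²) / (1 − r_1²)
r_1² = (0.367)² = 0.134689
Numerator = 0.48 − 0.1347 = 0.3453; denominator = 1 − 0.1347 = 0.8653
φ_{22} = 0.3453 / 0.8653 = 0.399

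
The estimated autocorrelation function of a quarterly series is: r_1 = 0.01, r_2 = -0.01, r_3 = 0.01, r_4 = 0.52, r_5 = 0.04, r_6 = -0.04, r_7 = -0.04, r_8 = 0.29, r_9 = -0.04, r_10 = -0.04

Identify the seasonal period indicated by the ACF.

The largest autocorrelation is r_4 = 0.52, with a weaker echo at lag 8 (0.29); the remaining lags stay at or below 0.04.
The dominant spike at lag 4 indicates a seasonal period of 4.

4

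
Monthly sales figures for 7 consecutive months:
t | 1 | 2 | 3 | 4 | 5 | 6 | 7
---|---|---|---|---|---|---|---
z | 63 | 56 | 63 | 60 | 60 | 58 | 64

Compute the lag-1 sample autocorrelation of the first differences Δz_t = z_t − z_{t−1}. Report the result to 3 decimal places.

-0.561

First differences Δz: -7, 7, -3, 0, -2, 6
Mean of differences = 0.1667
Numerator Σ(Δz_t−Δz̄)(Δz_{t+1}−Δz̄) = -82.3611
Denominator Σ(Δz_t−Δz̄)² = 146.8333
r_1(Δz) = -82.3611 / 146.8333 = -0.561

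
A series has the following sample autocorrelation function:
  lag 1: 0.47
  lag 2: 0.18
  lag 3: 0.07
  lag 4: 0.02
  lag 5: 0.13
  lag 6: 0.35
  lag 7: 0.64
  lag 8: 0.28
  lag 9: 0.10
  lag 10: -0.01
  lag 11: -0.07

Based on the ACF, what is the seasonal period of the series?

The largest autocorrelation is r_7 = 0.64; the remaining lags stay at or below 0.47. The elevated value at lag 1 (0.47), dropping to 0.18 at lag 2, reflects decaying short-term dependence rather than seasonality.
The dominant spike at lag 7 indicates a seasonal period of 7.

7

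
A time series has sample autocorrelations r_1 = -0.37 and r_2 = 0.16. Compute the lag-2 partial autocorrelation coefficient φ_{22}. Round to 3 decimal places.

φ_{22} = (r_2 − r_1²) / (1 − r_1²)
r_1² = (-0.37)² = 0.1369
Numerator = 0.16 − 0.1369 = 0.0231; denominator = 1 − 0.1369 = 0.8631
φ_{22} = 0.0231 / 0.8631 = 0.027

0.027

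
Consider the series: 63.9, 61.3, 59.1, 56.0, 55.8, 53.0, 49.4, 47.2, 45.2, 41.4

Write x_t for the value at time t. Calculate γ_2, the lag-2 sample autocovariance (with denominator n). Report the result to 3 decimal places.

Mean x̄ = (63.9 + 61.3 + 59.1 + 56.0 + 55.8 + 53.0 + 49.4 + 47.2 + 45.2 + 41.4)/10 = 53.2300
Σ_{t=1}^{8}(x_t−x̄)(x_{t+2}−x̄) = 193.0692
γ_2 = 193.0692 / 10 = 19.307

19.307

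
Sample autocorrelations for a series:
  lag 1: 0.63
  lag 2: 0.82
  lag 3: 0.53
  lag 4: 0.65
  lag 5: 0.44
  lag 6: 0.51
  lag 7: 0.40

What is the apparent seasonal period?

The largest autocorrelation is r_2 = 0.82, with a weaker echo at lag 4 (0.65); the remaining lags stay at or below 0.63.
The dominant spike at lag 2 indicates a seasonal period of 2.

2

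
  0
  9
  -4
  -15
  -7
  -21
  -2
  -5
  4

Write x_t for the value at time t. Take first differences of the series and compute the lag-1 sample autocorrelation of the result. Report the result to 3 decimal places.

First differences Δx: 9, -13, -11, 8, -14, 19, -3, 9
Mean of differences = 0.5000
Numerator Σ(Δx_t−Δx̄)(Δx_{t+1}−Δx̄) = -517.2500
Denominator Σ(Δx_t−Δx̄)² = 1080.0000
r_1(Δx) = -517.2500 / 1080.0000 = -0.479

-0.479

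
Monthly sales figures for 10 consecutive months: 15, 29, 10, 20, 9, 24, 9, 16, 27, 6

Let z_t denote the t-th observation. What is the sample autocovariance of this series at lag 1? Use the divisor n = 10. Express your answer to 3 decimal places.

-37.325

Mean z̄ = (15 + 29 + 10 + 20 + 9 + 24 + 9 + 16 + 27 + 6)/10 = 16.5000
Σ_{t=1}^{9}(z_t−z̄)(z_{t+1}−z̄) = -373.2500
γ_1 = -373.2500 / 10 = -37.325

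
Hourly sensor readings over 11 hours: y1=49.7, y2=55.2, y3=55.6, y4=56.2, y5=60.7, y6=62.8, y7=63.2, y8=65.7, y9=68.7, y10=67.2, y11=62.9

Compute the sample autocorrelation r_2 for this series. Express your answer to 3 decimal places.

Mean ȳ = (49.7 + 55.2 + 55.6 + 56.2 + 60.7 + 62.8 + 63.2 + 65.7 + 68.7 + 67.2 + 62.9)/11 = 60.7182
Numerator Σ_{t=1}^{9}(y_t−ȳ)(y_{t+2}−ȳ) = 151.8539
Denominator Σ(y_t−ȳ)² = 344.2564
r_2 = 151.8539 / 344.2564 = 0.441

0.441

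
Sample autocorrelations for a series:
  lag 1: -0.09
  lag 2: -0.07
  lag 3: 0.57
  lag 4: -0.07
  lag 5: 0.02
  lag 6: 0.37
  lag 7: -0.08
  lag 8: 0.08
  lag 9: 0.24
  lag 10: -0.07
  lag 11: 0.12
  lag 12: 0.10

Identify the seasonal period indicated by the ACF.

The largest autocorrelation is r_3 = 0.57, with weaker echoes at lags 6 (0.37) and 9 (0.24); the remaining lags stay at or below 0.12.
The dominant spike at lag 3 indicates a seasonal period of 3.

3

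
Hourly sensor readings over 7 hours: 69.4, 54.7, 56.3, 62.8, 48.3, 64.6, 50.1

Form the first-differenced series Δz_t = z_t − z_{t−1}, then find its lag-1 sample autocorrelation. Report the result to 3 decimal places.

-0.631

First differences Δz: -14.7, 1.6, 6.5, -14.5, 16.3, -14.5
Mean of differences = -3.2167
Numerator Σ(Δz_t−Δz̄)(Δz_{t+1}−Δz̄) = -558.5719
Denominator Σ(Δz_t−Δz̄)² = 885.0083
r_1(Δz) = -558.5719 / 885.0083 = -0.631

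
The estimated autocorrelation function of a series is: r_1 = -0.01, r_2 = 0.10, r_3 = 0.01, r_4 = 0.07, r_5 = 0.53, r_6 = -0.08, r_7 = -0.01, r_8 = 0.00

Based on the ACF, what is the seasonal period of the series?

5

The largest autocorrelation is r_5 = 0.53; the remaining lags stay at or below 0.10.
The dominant spike at lag 5 indicates a seasonal period of 5.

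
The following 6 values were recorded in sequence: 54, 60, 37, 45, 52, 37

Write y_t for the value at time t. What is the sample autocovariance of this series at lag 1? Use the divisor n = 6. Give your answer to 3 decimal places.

Mean ȳ = (54 + 60 + 37 + 45 + 52 + 37)/6 = 47.5000
Σ_{t=1}^{5}(y_t−ȳ)(y_{t+1}−ȳ) = -82.2500
γ_1 = -82.2500 / 6 = -13.708

-13.708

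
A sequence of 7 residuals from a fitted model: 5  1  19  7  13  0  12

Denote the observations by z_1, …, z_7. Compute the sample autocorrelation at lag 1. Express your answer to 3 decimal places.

Mean z̄ = (5 + 1 + 19 + 7 + 13 + 0 + 12)/7 = 8.1429
Deviations from mean: -3.1429, -7.1429, 10.8571, -1.1429, 4.8571, -8.1429, 3.8571
Numerator Σ_{t=1}^{6}(z_t−z̄)(z_{t+1}−z̄) = -144.0204
Denominator Σ(z_t−z̄)² = 284.8571
r_1 = -144.0204 / 284.8571 = -0.506

-0.506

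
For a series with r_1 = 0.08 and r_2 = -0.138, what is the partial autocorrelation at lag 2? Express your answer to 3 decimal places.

φ_{22} = (r_2 − r_1²) / (1 − r_1²)
r_1² = (0.08)² = 0.0064
Numerator = -0.138 − 0.0064 = -0.1444; denominator = 1 − 0.0064 = 0.9936
φ_{22} = -0.1444 / 0.9936 = -0.145

-0.145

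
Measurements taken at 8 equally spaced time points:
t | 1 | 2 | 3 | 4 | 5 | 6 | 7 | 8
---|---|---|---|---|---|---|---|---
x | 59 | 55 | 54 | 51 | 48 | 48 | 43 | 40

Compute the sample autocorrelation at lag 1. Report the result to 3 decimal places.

Mean x̄ = (59 + 55 + 54 + 51 + 48 + 48 + 43 + 40)/8 = 49.7500
Deviations from mean: 9.2500, 5.2500, 4.2500, 1.2500, -1.7500, -1.7500, -6.7500, -9.7500
Σ(x_t−x̄)(x_{t+1}−x̄) = (48.5625) + (22.3125) + (5.3125) + (-2.1875) + (3.0625) + (11.8125) + (65.8125) = 154.6875
Denominator Σ(x_t−x̄)² = 279.5000
r_1 = 154.6875 / 279.5000 = 0.553

0.553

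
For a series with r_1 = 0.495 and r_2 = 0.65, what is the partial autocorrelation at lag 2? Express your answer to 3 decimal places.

φ_{22} = (r_2 − r_1²) / (1 − r_1²)
r_1² = (0.495)² = 0.245025
Numerator = 0.65 − 0.2450 = 0.4050; denominator = 1 − 0.2450 = 0.7550
φ_{22} = 0.4050 / 0.7550 = 0.536

0.536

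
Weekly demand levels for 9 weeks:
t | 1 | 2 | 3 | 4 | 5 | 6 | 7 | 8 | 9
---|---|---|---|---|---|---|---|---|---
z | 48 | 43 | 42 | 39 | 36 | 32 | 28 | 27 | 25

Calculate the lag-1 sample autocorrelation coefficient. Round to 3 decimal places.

0.665

Mean z̄ = (48 + 43 + 42 + 39 + 36 + 32 + 28 + 27 + 25)/9 = 35.5556
Numerator Σ_{t=1}^{8}(z_t−z̄)(z_{t+1}−z̄) = 344.5802
Denominator Σ(z_t−z̄)² = 518.2222
r_1 = 344.5802 / 518.2222 = 0.665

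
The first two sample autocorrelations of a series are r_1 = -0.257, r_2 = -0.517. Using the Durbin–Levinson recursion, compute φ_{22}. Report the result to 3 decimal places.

φ_{22} = (r_2 − r_1²) / (1 − r_1²)
r_1² = (-0.257)² = 0.066049
Numerator = -0.517 − 0.0660 = -0.5830; denominator = 1 − 0.0660 = 0.9340
φ_{22} = -0.5830 / 0.9340 = -0.624

-0.624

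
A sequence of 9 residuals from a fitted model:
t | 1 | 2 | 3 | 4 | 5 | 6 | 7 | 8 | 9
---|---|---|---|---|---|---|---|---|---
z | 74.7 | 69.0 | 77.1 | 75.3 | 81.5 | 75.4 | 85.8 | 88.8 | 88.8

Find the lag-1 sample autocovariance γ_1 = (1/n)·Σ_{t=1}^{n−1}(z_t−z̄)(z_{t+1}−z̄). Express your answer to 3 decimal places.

Mean z̄ = (74.7 + 69.0 + 77.1 + 75.3 + 81.5 + 75.4 + 85.8 + 88.8 + 88.8)/9 = 79.6000
Σ_{t=1}^{8}(z_t−z̄)(z_{t+1}−z̄) = 188.6800
γ_1 = 188.6800 / 9 = 20.964

20.964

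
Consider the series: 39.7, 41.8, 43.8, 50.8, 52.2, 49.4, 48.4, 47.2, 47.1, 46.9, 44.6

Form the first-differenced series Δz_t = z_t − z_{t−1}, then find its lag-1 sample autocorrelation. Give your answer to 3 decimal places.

First differences Δz: 2.1, 2.0, 7.0, 1.4, -2.8, -1.0, -1.2, -0.1, -0.2, -2.3
Mean of differences = 0.4900
Numerator Σ(Δz_t−Δz̄)(Δz_{t+1}−Δz̄) = 25.9409
Denominator Σ(Δz_t−Δz̄)² = 72.5890
r_1(Δz) = 25.9409 / 72.5890 = 0.357

0.357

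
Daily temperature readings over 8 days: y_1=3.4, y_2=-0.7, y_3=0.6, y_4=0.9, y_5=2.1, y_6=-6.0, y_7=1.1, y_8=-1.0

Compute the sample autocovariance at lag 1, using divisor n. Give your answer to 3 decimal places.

-2.572

Mean ȳ = (3.4 − 0.7 + 0.6 + 0.9 + 2.1 − 6.0 + 1.1 − 1.0)/8 = 0.0500
Deviations: 3.3500, -0.7500, 0.5500, 0.8500, 2.0500, -6.0500, 1.0500, -1.0500
Σ_{t=1}^{7}(y_t−ȳ)(y_{t+1}−ȳ) = -20.5725
γ_1 = -20.5725 / 8 = -2.572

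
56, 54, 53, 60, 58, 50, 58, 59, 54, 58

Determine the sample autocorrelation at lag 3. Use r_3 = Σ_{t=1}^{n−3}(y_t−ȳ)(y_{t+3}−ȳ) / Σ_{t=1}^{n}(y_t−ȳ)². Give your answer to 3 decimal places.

0.489

Mean ȳ = (56 + 54 + 53 + 60 + 58 + 50 + 58 + 59 + 54 + 58)/10 = 56.0000
Σ(y_t−ȳ)(y_{t+3}−ȳ) = (0.0000) + (-4.0000) + (18.0000) + (8.0000) + (6.0000) + (12.0000) + (4.0000) = 44.0000
Denominator Σ(y_t−ȳ)² = 90.0000
r_3 = 44.0000 / 90.0000 = 0.489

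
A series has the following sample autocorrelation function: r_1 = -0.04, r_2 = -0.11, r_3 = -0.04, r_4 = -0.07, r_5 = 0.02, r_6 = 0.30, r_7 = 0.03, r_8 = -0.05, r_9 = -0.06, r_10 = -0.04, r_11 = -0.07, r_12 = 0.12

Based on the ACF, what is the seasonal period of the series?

6

The largest autocorrelation is r_6 = 0.30; the remaining lags stay at or below 0.12.
The dominant spike at lag 6 indicates a seasonal period of 6.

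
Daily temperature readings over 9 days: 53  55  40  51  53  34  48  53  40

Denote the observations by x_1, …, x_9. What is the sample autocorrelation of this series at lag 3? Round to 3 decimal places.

0.649

Mean x̄ = (53 + 55 + 40 + 51 + 53 + 34 + 48 + 53 + 40)/9 = 47.4444
Numerator Σ_{t=1}^{6}(x_t−x̄)(x_{t+3}−x̄) = 294.7407
Denominator Σ(x_t−x̄)² = 454.2222
r_3 = 294.7407 / 454.2222 = 0.649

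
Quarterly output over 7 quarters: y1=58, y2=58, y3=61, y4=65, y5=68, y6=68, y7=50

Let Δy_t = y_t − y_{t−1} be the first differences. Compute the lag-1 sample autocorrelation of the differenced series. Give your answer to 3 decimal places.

First differences Δy: 0, 3, 4, 3, 0, -18
Mean of differences = -1.3333
Numerator Σ(Δy_t−Δȳ)(Δy_{t+1}−Δȳ) = 35.5556
Denominator Σ(Δy_t−Δȳ)² = 347.3333
r_1(Δy) = 35.5556 / 347.3333 = 0.102

0.102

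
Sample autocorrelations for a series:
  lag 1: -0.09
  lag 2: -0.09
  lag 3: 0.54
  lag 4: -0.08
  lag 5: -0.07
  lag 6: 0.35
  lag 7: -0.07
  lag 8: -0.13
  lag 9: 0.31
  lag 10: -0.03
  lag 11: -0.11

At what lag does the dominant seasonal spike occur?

The largest autocorrelation is r_3 = 0.54, with weaker echoes at lags 6 (0.35) and 9 (0.31); the remaining lags stay at or below -0.03.
The dominant spike at lag 3 indicates a seasonal period of 3.

3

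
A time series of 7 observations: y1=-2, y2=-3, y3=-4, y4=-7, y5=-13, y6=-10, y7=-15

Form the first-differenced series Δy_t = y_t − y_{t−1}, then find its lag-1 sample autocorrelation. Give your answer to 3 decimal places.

First differences Δy: -1, -1, -3, -6, 3, -5
Mean of differences = -2.1667
Numerator Σ(Δy_t−Δȳ)(Δy_{t+1}−Δȳ) = -30.8611
Denominator Σ(Δy_t−Δȳ)² = 52.8333
r_1(Δy) = -30.8611 / 52.8333 = -0.584

-0.584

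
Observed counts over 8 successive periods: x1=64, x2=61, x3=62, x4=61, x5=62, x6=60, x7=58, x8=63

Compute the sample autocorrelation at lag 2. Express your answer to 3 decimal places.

-0.069

Mean x̄ = (64 + 61 + 62 + 61 + 62 + 60 + 58 + 63)/8 = 61.3750
Deviations from mean: 2.6250, -0.3750, 0.6250, -0.3750, 0.6250, -1.3750, -3.3750, 1.6250
Numerator Σ_{t=1}^{6}(x_t−x̄)(x_{t+2}−x̄) = -1.6563
Denominator Σ(x_t−x̄)² = 23.8750
r_2 = -1.6563 / 23.8750 = -0.069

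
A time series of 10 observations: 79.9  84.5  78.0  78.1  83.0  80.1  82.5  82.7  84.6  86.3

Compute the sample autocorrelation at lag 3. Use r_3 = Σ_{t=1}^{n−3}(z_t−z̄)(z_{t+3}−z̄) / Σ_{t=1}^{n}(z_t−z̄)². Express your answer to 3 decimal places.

0.195

Mean z̄ = (79.9 + 84.5 + 78.0 + 78.1 + 83.0 + 80.1 + 82.5 + 82.7 + 84.6 + 86.3)/10 = 81.9700
Numerator Σ_{t=1}^{7}(z_t−z̄)(z_{t+3}−z̄) = 14.1183
Denominator Σ(z_t−z̄)² = 72.4610
r_3 = 14.1183 / 72.4610 = 0.195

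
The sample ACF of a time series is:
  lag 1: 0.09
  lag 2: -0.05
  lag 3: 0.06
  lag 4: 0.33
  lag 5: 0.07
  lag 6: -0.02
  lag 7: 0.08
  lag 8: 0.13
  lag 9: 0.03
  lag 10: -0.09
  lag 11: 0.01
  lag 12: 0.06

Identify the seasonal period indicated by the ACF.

4

The largest autocorrelation is r_4 = 0.33; the remaining lags stay at or below 0.13.
The dominant spike at lag 4 indicates a seasonal period of 4.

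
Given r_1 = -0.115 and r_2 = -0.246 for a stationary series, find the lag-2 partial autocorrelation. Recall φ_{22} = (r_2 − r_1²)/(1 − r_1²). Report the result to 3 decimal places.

φ_{22} = (r_2 − r_1²) / (1 − r_1²)
r_1² = (-0.115)² = 0.013225
Numerator = -0.246 − 0.0132 = -0.2592; denominator = 1 − 0.0132 = 0.9868
φ_{22} = -0.2592 / 0.9868 = -0.263

-0.263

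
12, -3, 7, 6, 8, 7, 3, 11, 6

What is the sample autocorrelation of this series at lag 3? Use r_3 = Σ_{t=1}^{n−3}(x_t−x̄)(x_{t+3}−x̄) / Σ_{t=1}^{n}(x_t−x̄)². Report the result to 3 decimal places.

-0.053

Mean x̄ = (12 − 3 + 7 + 6 + 8 + 7 + 3 + 11 + 6)/9 = 6.3333
Σ(x_t−x̄)(x_{t+3}−x̄) = (-1.8889) + (-15.5556) + (0.4444) + (1.1111) + (7.7778) + (-0.2222) = -8.3333
Denominator Σ(x_t−x̄)² = 156.0000
r_3 = -8.3333 / 156.0000 = -0.053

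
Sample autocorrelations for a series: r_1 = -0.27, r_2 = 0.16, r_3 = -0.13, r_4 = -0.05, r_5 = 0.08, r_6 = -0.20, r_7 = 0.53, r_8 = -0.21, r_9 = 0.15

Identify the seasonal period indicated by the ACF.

The largest autocorrelation is r_7 = 0.53; the remaining lags stay at or below 0.16.
The dominant spike at lag 7 indicates a seasonal period of 7.

7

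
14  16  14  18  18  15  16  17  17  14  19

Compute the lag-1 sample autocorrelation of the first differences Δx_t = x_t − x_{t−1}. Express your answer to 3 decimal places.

-0.425

First differences Δx: 2, -2, 4, 0, -3, 1, 1, 0, -3, 5
Mean of differences = 0.5000
Numerator Σ(Δx_t−Δx̄)(Δx_{t+1}−Δx̄) = -28.2500
Denominator Σ(Δx_t−Δx̄)² = 66.5000
r_1(Δx) = -28.2500 / 66.5000 = -0.425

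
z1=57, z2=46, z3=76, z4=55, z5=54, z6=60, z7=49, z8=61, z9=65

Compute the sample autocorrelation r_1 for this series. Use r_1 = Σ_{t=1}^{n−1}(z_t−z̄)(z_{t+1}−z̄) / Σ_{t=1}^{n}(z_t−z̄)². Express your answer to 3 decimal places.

-0.436

Mean z̄ = (57 + 46 + 76 + 55 + 54 + 60 + 49 + 61 + 65)/9 = 58.1111
Numerator Σ_{t=1}^{8}(z_t−z̄)(z_{t+1}−z̄) = -277.4568
Denominator Σ(z_t−z̄)² = 636.8889
r_1 = -277.4568 / 636.8889 = -0.436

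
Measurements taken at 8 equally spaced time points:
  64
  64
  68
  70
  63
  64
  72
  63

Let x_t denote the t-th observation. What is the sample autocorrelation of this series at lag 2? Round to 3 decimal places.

Mean x̄ = (64 + 64 + 68 + 70 + 63 + 64 + 72 + 63)/8 = 66.0000
Deviations from mean: -2.0000, -2.0000, 2.0000, 4.0000, -3.0000, -2.0000, 6.0000, -3.0000
Numerator Σ_{t=1}^{6}(x_t−x̄)(x_{t+2}−x̄) = -38.0000
Denominator Σ(x_t−x̄)² = 86.0000
r_2 = -38.0000 / 86.0000 = -0.442

-0.442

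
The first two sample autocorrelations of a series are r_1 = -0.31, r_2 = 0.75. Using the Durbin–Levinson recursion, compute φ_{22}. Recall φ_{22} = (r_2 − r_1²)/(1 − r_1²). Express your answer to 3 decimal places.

0.723

φ_{22} = (r_2 − r_1²) / (1 − r_1²)
r_1² = (-0.31)² = 0.0961
Numerator = 0.75 − 0.0961 = 0.6539; denominator = 1 − 0.0961 = 0.9039
φ_{22} = 0.6539 / 0.9039 = 0.723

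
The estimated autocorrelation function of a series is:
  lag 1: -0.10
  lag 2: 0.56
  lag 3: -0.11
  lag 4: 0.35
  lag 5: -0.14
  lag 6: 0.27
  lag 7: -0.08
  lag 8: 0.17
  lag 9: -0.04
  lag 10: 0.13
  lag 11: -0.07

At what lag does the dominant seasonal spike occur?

The largest autocorrelation is r_2 = 0.56, with weaker echoes at lags 4 (0.35), 6 (0.27) and 8 (0.17); the remaining lags stay at or below 0.13.
The dominant spike at lag 2 indicates a seasonal period of 2.

2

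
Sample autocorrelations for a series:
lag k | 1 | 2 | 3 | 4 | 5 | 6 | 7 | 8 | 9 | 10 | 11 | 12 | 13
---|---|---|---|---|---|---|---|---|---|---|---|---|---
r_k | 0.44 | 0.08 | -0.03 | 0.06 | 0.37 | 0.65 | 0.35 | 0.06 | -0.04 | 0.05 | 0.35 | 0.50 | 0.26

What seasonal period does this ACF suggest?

6

The largest autocorrelation is r_6 = 0.65, with a weaker echo at lag 12 (0.50); the remaining lags stay at or below 0.44. The elevated value at lag 1 (0.44), dropping to 0.08 at lag 2, reflects decaying short-term dependence rather than seasonality.
The dominant spike at lag 6 indicates a seasonal period of 6.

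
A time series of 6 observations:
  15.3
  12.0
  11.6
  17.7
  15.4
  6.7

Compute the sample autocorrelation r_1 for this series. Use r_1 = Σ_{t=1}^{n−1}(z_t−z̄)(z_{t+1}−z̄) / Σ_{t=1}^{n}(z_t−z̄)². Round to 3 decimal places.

Mean z̄ = (15.3 + 12.0 + 11.6 + 17.7 + 15.4 + 6.7)/6 = 13.1167
Deviations from mean: 2.1833, -1.1167, -1.5167, 4.5833, 2.2833, -6.4167
Σ(z_t−z̄)(z_{t+1}−z̄) = (-2.4381) + (1.6936) + (-6.9514) + (10.4653) + (-14.6514) = -11.8819
Denominator Σ(z_t−z̄)² = 75.7083
r_1 = -11.8819 / 75.7083 = -0.157

-0.157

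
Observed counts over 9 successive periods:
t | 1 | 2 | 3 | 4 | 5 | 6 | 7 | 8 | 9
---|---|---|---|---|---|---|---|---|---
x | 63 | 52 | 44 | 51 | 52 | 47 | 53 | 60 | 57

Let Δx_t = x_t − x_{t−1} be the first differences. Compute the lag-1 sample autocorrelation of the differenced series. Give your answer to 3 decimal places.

First differences Δx: -11, -8, 7, 1, -5, 6, 7, -3
Mean of differences = -0.7500
Numerator Σ(Δx_t−Δx̄)(Δx_{t+1}−Δx̄) = 30.4375
Denominator Σ(Δx_t−Δx̄)² = 349.5000
r_1(Δx) = 30.4375 / 349.5000 = 0.087

0.087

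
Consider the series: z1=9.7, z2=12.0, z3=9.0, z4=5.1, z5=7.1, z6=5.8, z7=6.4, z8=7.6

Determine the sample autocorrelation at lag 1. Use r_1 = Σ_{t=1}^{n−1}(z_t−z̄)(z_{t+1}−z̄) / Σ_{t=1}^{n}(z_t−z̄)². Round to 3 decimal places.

Mean z̄ = (9.7 + 12.0 + 9.0 + 5.1 + 7.1 + 5.8 + 6.4 + 7.6)/8 = 7.8375
Deviations from mean: 1.8625, 4.1625, 1.1625, -2.7375, -0.7375, -2.0375, -1.4375, -0.2375
Numerator Σ_{t=1}^{7}(z_t−z̄)(z_{t+1}−z̄) = 16.2011
Denominator Σ(z_t−z̄)² = 36.4588
r_1 = 16.2011 / 36.4588 = 0.444

0.444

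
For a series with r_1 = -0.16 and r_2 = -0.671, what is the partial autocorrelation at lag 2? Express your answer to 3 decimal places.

φ_{22} = (r_2 − r_1²) / (1 − r_1²)
r_1² = (-0.16)² = 0.0256
Numerator = -0.671 − 0.0256 = -0.6966; denominator = 1 − 0.0256 = 0.9744
φ_{22} = -0.6966 / 0.9744 = -0.715

-0.715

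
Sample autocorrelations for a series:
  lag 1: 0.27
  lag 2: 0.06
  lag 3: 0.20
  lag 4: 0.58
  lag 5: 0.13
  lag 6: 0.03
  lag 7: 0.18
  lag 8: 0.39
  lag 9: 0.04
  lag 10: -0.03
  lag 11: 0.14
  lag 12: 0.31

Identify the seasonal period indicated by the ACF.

4

The largest autocorrelation is r_4 = 0.58, with weaker echoes at lags 8 (0.39) and 12 (0.31); the remaining lags stay at or below 0.27. The elevated value at lag 1 (0.27), dropping to 0.06 at lag 2, reflects decaying short-term dependence rather than seasonality.
The dominant spike at lag 4 indicates a seasonal period of 4.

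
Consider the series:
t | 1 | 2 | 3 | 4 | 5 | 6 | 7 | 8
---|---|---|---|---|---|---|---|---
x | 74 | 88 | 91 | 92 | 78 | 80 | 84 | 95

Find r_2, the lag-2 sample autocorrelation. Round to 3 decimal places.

-0.425

Mean x̄ = (74 + 88 + 91 + 92 + 78 + 80 + 84 + 95)/8 = 85.2500
Deviations from mean: -11.2500, 2.7500, 5.7500, 6.7500, -7.2500, -5.2500, -1.2500, 9.7500
Numerator Σ_{t=1}^{6}(x_t−x̄)(x_{t+2}−x̄) = -165.3750
Denominator Σ(x_t−x̄)² = 389.5000
r_2 = -165.3750 / 389.5000 = -0.425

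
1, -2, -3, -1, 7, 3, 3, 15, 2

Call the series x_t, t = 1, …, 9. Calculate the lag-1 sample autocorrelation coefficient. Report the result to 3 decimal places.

0.150

Mean x̄ = (1 − 2 − 3 − 1 + 7 + 3 + 3 + 15 + 2)/9 = 2.7778
Numerator Σ_{t=1}^{8}(x_t−x̄)(x_{t+1}−x̄) = 36.1728
Denominator Σ(x_t−x̄)² = 241.5556
r_1 = 36.1728 / 241.5556 = 0.150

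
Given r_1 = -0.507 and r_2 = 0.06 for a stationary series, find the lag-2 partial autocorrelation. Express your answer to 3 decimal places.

-0.265

φ_{22} = (r_2 − r_1²) / (1 − r_1²)
r_1² = (-0.507)² = 0.257049
Numerator = 0.06 − 0.2570 = -0.1970; denominator = 1 − 0.2570 = 0.7430
φ_{22} = -0.1970 / 0.7430 = -0.265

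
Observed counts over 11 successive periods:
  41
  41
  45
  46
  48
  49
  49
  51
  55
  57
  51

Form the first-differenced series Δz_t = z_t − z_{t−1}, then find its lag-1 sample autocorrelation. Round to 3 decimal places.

First differences Δz: 0, 4, 1, 2, 1, 0, 2, 4, 2, -6
Mean of differences = 1.0000
Numerator Σ(Δz_t−Δz̄)(Δz_{t+1}−Δz̄) = -5.0000
Denominator Σ(Δz_t−Δz̄)² = 72.0000
r_1(Δz) = -5.0000 / 72.0000 = -0.069

-0.069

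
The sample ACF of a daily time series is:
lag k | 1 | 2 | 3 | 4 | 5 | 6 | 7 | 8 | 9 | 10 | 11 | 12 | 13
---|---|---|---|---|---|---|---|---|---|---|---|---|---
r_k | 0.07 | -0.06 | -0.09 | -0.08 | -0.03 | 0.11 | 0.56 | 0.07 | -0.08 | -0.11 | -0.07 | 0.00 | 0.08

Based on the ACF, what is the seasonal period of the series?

The largest autocorrelation is r_7 = 0.56; the remaining lags stay at or below 0.11.
The dominant spike at lag 7 indicates a seasonal period of 7.

7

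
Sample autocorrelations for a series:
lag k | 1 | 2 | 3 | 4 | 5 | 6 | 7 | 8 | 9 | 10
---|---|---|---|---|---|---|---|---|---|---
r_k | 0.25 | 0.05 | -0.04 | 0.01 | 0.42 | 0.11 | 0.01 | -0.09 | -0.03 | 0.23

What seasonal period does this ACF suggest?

The largest autocorrelation is r_5 = 0.42; the remaining lags stay at or below 0.25. The elevated value at lag 1 (0.25), dropping to 0.05 at lag 2, reflects decaying short-term dependence rather than seasonality.
The dominant spike at lag 5 indicates a seasonal period of 5.

5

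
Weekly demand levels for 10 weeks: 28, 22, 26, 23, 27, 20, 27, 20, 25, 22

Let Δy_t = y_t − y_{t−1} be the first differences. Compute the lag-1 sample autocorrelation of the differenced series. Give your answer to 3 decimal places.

First differences Δy: -6, 4, -3, 4, -7, 7, -7, 5, -3
Mean of differences = -0.6667
Numerator Σ(Δy_t−Δȳ)(Δy_{t+1}−Δȳ) = -222.4444
Denominator Σ(Δy_t−Δȳ)² = 254.0000
r_1(Δy) = -222.4444 / 254.0000 = -0.876

-0.876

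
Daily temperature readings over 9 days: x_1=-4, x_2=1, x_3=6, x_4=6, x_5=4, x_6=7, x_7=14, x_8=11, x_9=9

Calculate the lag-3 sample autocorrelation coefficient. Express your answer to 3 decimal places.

Mean x̄ = (-4 + 1 + 6 + 6 + 4 + 7 + 14 + 11 + 9)/9 = 6.0000
Numerator Σ_{t=1}^{6}(x_t−x̄)(x_{t+3}−x̄) = 3.0000
Denominator Σ(x_t−x̄)² = 228.0000
r_3 = 3.0000 / 228.0000 = 0.013

0.013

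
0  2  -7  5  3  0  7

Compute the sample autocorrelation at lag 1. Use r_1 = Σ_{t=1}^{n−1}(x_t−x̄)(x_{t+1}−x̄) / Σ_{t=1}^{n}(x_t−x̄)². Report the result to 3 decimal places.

Mean x̄ = (0 + 2 − 7 + 5 + 3 + 0 + 7)/7 = 1.4286
Deviations from mean: -1.4286, 0.5714, -8.4286, 3.5714, 1.5714, -1.4286, 5.5714
Numerator Σ_{t=1}^{6}(x_t−x̄)(x_{t+1}−x̄) = -40.3265
Denominator Σ(x_t−x̄)² = 121.7143
r_1 = -40.3265 / 121.7143 = -0.331

-0.331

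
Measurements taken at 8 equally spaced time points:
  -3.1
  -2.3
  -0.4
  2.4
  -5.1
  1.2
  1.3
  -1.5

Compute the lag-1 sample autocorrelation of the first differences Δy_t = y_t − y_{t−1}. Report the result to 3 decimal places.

-0.536

First differences Δy: 0.8, 1.9, 2.8, -7.5, 6.3, 0.1, -2.8
Mean of differences = 0.2286
Numerator Σ(Δy_t−Δȳ)(Δy_{t+1}−Δȳ) = -61.9351
Denominator Σ(Δy_t−Δȳ)² = 115.5143
r_1(Δy) = -61.9351 / 115.5143 = -0.536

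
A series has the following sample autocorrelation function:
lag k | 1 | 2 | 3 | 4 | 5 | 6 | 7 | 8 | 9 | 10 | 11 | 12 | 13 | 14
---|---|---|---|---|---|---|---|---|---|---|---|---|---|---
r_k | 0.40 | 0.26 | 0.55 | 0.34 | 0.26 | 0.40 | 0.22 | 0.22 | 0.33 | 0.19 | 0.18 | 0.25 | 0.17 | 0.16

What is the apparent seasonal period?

The largest autocorrelation is r_3 = 0.55; the remaining lags stay at or below 0.40. The elevated value at lag 1 (0.40), dropping to 0.26 at lag 2, reflects decaying short-term dependence rather than seasonality.
The dominant spike at lag 3 indicates a seasonal period of 3.

3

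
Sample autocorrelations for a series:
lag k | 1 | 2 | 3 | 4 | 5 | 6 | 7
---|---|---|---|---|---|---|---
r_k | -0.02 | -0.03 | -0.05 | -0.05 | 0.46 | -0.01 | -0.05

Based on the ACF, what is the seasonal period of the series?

The largest autocorrelation is r_5 = 0.46; the remaining lags stay at or below -0.01.
The dominant spike at lag 5 indicates a seasonal period of 5.

5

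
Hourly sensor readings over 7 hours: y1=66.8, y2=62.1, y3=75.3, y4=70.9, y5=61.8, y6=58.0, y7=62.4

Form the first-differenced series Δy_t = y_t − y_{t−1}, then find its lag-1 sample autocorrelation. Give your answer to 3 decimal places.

-0.200

First differences Δy: -4.7, 13.2, -4.4, -9.1, -3.8, 4.4
Mean of differences = -0.7333
Numerator Σ(Δy_t−Δȳ)(Δy_{t+1}−Δȳ) = -65.7644
Denominator Σ(Δy_t−Δȳ)² = 329.0733
r_1(Δy) = -65.7644 / 329.0733 = -0.200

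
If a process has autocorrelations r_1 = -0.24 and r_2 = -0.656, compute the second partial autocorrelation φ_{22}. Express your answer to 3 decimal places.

φ_{22} = (r_2 − r_1²) / (1 − r_1²)
r_1² = (-0.24)² = 0.0576
Numerator = -0.656 − 0.0576 = -0.7136; denominator = 1 − 0.0576 = 0.9424
φ_{22} = -0.7136 / 0.9424 = -0.757

-0.757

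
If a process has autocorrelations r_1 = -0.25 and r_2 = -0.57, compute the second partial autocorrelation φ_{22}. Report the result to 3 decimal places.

φ_{22} = (r_2 − r_1²) / (1 − r_1²)
r_1² = (-0.25)² = 0.0625
Numerator = -0.57 − 0.0625 = -0.6325; denominator = 1 − 0.0625 = 0.9375
φ_{22} = -0.6325 / 0.9375 = -0.675

-0.675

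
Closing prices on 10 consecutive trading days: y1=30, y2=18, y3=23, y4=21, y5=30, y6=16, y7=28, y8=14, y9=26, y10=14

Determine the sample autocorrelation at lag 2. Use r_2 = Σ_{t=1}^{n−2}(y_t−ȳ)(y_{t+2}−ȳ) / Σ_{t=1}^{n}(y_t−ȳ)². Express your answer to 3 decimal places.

Mean ȳ = (30 + 18 + 23 + 21 + 30 + 16 + 28 + 14 + 26 + 14)/10 = 22.0000
Numerator Σ_{t=1}^{8}(y_t−ȳ)(y_{t+2}−ȳ) = 210.0000
Denominator Σ(y_t−ȳ)² = 362.0000
r_2 = 210.0000 / 362.0000 = 0.580

0.580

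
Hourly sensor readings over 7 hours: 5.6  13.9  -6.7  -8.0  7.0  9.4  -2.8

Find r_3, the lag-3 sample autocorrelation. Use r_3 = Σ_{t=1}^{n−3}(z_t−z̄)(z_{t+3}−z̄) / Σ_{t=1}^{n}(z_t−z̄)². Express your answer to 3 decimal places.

Mean z̄ = (5.6 + 13.9 − 6.7 − 8.0 + 7.0 + 9.4 − 2.8)/7 = 2.6286
Deviations from mean: 2.9714, 11.2714, -9.3286, -10.6286, 4.3714, 6.7714, -5.4286
Numerator Σ_{t=1}^{4}(z_t−z̄)(z_{t+3}−z̄) = 12.2204
Denominator Σ(z_t−z̄)² = 430.2943
r_3 = 12.2204 / 430.2943 = 0.028

0.028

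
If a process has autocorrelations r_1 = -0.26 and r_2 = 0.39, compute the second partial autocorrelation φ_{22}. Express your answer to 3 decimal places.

0.346

φ_{22} = (r_2 − r_1²) / (1 − r_1²)
r_1² = (-0.26)² = 0.0676
Numerator = 0.39 − 0.0676 = 0.3224; denominator = 1 − 0.0676 = 0.9324
φ_{22} = 0.3224 / 0.9324 = 0.346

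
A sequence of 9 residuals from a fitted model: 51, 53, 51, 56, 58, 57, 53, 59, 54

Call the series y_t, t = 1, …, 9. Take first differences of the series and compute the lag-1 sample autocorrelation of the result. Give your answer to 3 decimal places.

-0.513

First differences Δy: 2, -2, 5, 2, -1, -4, 6, -5
Mean of differences = 0.3750
Numerator Σ(Δy_t−Δȳ)(Δy_{t+1}−Δȳ) = -58.3906
Denominator Σ(Δy_t−Δȳ)² = 113.8750
r_1(Δy) = -58.3906 / 113.8750 = -0.513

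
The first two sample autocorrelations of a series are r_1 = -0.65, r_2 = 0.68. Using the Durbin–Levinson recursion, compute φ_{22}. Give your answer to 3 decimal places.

0.446

φ_{22} = (r_2 − r_1²) / (1 − r_1²)
r_1² = (-0.65)² = 0.4225
Numerator = 0.68 − 0.4225 = 0.2575; denominator = 1 − 0.4225 = 0.5775
φ_{22} = 0.2575 / 0.5775 = 0.446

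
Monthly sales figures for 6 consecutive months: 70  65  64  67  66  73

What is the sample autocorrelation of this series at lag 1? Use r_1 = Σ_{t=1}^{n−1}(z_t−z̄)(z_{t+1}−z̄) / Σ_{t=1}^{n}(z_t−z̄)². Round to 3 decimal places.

Mean z̄ = (70 + 65 + 64 + 67 + 66 + 73)/6 = 67.5000
Deviations from mean: 2.5000, -2.5000, -3.5000, -0.5000, -1.5000, 5.5000
Σ(z_t−z̄)(z_{t+1}−z̄) = (-6.2500) + (8.7500) + (1.7500) + (0.7500) + (-8.2500) = -3.2500
Denominator Σ(z_t−z̄)² = 57.5000
r_1 = -3.2500 / 57.5000 = -0.057

-0.057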